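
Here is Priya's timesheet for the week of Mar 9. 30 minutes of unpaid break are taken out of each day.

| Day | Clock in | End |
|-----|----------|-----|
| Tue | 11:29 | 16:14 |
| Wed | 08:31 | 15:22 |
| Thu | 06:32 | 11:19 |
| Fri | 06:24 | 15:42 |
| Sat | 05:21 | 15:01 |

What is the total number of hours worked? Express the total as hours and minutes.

32 h 51 min

Tue: 11:29–16:14 = 4 h 45 min; less 30 min break → 4 h 15 min
Wed: 08:31–15:22 = 6 h 51 min; less 30 min break → 6 h 21 min
Thu: 06:32–11:19 = 4 h 47 min; less 30 min break → 4 h 17 min
Fri: 06:24–15:42 = 9 h 18 min; less 30 min break → 8 h 48 min
Sat: 05:21–15:01 = 9 h 40 min; less 30 min break → 9 h 10 min
Total: 4 h 15 min + 6 h 21 min + 4 h 17 min + 8 h 48 min + 9 h 10 min = 32 h 51 min.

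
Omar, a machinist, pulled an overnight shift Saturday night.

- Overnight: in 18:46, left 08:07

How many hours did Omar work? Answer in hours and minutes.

Overnight: 18:46 → midnight = 5 h 14 min; midnight → 08:07 = 8 h 7 min; span 13 h 21 min

13 h 21 min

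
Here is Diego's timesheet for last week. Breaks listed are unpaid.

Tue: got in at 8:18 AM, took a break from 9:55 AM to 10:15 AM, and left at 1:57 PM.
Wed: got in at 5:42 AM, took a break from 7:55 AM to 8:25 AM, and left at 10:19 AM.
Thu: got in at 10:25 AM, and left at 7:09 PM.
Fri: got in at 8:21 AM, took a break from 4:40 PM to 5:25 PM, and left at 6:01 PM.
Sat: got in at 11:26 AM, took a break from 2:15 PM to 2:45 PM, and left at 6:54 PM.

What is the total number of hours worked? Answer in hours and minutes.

34 h 3 min

Tue: 8:18 AM–1:57 PM = 5 h 39 min; less 20 min break → 5 h 19 min
Wed: 5:42 AM–10:19 AM = 4 h 37 min; less 30 min break → 4 h 7 min
Thu: 10:25 AM–7:09 PM = 8 h 44 min
Fri: 8:21 AM–6:01 PM = 9 h 40 min; less 45 min break → 8 h 55 min
Sat: 11:26 AM–6:54 PM = 7 h 28 min; less 30 min break → 6 h 58 min
Total: 5 h 19 min + 4 h 7 min + 8 h 44 min + 8 h 55 min + 6 h 58 min = 34 h 3 min.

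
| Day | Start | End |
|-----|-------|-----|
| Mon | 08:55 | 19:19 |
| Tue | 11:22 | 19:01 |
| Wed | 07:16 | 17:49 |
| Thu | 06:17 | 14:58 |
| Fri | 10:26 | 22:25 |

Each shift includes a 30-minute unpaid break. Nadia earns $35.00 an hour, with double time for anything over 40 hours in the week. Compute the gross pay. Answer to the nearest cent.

Mon: 08:55–19:19 = 10 h 24 min; less 30 min break → 9 h 54 min
Tue: 11:22–19:01 = 7 h 39 min; less 30 min break → 7 h 9 min
Wed: 07:16–17:49 = 10 h 33 min; less 30 min break → 10 h 3 min
Thu: 06:17–14:58 = 8 h 41 min; less 30 min break → 8 h 11 min
Fri: 10:26–22:25 = 11 h 59 min; less 30 min break → 11 h 29 min
Total worked: 46 h 46 min = 2806 min.
Regular 40 h 0 min = 2400 min at $35.00/h; overtime 6 h 46 min = 406 min at $70.00/h.
Pay = (2400 × $35.00 + 406 × $70.00) ÷ 60 = $1873.67.

$1873.67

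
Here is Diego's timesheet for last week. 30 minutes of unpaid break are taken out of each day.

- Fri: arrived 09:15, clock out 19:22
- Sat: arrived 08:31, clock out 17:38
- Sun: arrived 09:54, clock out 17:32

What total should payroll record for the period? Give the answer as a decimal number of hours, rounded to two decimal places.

25.37 hours

Fri: 09:15–19:22 = 10 h 7 min; less 30 min break → 9 h 37 min
Sat: 08:31–17:38 = 9 h 7 min; less 30 min break → 8 h 37 min
Sun: 09:54–17:32 = 7 h 38 min; less 30 min break → 7 h 8 min
Total: 9 h 37 min + 8 h 37 min + 7 h 8 min = 25 h 22 min.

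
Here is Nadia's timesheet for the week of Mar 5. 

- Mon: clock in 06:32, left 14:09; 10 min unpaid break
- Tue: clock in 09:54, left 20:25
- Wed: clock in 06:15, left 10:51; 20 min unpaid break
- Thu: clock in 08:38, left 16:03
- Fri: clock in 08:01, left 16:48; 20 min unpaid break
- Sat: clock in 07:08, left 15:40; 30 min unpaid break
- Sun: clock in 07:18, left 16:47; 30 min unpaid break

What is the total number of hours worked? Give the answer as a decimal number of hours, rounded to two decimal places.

Mon: 06:32–14:09 = 7 h 37 min; less 10 min break → 7 h 27 min
Tue: 09:54–20:25 = 10 h 31 min
Wed: 06:15–10:51 = 4 h 36 min; less 20 min break → 4 h 16 min
Thu: 08:38–16:03 = 7 h 25 min
Fri: 08:01–16:48 = 8 h 47 min; less 20 min break → 8 h 27 min
Sat: 07:08–15:40 = 8 h 32 min; less 30 min break → 8 h 2 min
Sun: 07:18–16:47 = 9 h 29 min; less 30 min break → 8 h 59 min
Total: 7 h 27 min + 10 h 31 min + 4 h 16 min + 7 h 25 min + 8 h 27 min + 8 h 2 min + 8 h 59 min = 55 h 7 min.

55.12 hours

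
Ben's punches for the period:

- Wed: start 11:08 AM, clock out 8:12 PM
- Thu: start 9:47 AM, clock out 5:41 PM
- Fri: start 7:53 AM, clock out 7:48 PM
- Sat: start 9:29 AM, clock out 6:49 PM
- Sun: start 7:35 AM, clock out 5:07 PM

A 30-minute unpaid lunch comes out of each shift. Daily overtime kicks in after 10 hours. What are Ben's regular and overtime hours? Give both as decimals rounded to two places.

Wed: 11:08 AM–8:12 PM = 9 h 4 min; less 30 min break → 8 h 34 min
Thu: 9:47 AM–5:41 PM = 7 h 54 min; less 30 min break → 7 h 24 min
Fri: 7:53 AM–7:48 PM = 11 h 55 min; less 30 min break → 11 h 25 min
Sat: 9:29 AM–6:49 PM = 9 h 20 min; less 30 min break → 8 h 50 min
Sun: 7:35 AM–5:07 PM = 9 h 32 min; less 30 min break → 9 h 2 min
Wed reg 8 h 34 min / OT 0 h 0 min; Thu reg 7 h 24 min / OT 0 h 0 min; Fri reg 10 h 0 min / OT 1 h 25 min; Sat reg 8 h 50 min / OT 0 h 0 min; Sun reg 9 h 2 min / OT 0 h 0 min.
Totals: regular 43 h 50 min, overtime 1 h 25 min.

Regular 43.83 hours, overtime 1.42 hours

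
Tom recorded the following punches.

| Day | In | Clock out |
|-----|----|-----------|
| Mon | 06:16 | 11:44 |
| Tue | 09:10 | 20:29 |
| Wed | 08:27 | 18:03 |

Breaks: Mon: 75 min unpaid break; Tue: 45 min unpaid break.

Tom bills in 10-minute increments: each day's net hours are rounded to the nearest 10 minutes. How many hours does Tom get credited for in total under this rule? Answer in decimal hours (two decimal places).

Mon: 06:16–11:44 = 5 h 28 min − 75 min = 4 h 13 min → rounds to 4 h 10 min
Tue: 09:10–20:29 = 11 h 19 min − 45 min = 10 h 34 min → rounds to 10 h 30 min
Wed: 08:27–18:03 = 9 h 36 min → rounds to 9 h 40 min
Total credited: 24 h 20 min.

24.33 hours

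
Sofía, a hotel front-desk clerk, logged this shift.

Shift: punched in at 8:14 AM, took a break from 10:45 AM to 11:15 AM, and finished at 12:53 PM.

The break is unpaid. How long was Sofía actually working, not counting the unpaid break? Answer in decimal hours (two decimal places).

Shift: 8:14 AM–12:53 PM = 4 h 39 min; less 30 min break → 4 h 9 min

4.15 hours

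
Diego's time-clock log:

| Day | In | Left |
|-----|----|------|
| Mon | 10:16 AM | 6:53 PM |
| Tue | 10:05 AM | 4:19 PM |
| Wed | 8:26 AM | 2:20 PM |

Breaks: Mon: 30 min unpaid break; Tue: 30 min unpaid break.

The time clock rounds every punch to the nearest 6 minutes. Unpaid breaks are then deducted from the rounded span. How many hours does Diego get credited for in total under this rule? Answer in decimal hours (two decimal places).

19.70 hours

Mon: in 10:16 AM→10:18 AM, out 6:53 PM→6:54 PM; 8 h 36 min − 30 min = 8 h 6 min
Tue: in 10:05 AM→10:06 AM, out 4:19 PM→4:18 PM; 6 h 12 min − 30 min = 5 h 42 min
Wed: in 8:26 AM→8:24 AM, out 2:20 PM→2:18 PM; 5 h 54 min
Total credited: 19 h 42 min.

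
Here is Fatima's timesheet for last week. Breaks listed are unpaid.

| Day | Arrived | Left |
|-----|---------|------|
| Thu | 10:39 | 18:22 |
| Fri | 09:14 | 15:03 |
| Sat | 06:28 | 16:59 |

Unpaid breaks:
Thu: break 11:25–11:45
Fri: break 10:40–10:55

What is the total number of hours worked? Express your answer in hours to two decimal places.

Thu: 10:39–18:22 = 7 h 43 min; less 20 min break → 7 h 23 min
Fri: 09:14–15:03 = 5 h 49 min; less 15 min break → 5 h 34 min
Sat: 06:28–16:59 = 10 h 31 min
Total: 7 h 23 min + 5 h 34 min + 10 h 31 min = 23 h 28 min.

23.47 hours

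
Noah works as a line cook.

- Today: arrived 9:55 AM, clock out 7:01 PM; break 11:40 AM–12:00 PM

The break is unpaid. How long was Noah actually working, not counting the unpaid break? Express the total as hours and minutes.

8 h 46 min

Today: 9:55 AM–7:01 PM = 9 h 6 min; less 20 min break → 8 h 46 min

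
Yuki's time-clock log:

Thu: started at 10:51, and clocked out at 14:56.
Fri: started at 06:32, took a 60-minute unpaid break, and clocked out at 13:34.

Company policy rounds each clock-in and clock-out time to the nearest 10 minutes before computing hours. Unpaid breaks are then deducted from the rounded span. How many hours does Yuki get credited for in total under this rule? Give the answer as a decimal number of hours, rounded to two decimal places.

Thu: in 10:51→10:50, out 14:56→15:00; 4 h 10 min
Fri: in 06:32→06:30, out 13:34→13:30; 7 h 0 min − 60 min = 6 h 0 min
Total credited: 10 h 10 min.

10.17 hours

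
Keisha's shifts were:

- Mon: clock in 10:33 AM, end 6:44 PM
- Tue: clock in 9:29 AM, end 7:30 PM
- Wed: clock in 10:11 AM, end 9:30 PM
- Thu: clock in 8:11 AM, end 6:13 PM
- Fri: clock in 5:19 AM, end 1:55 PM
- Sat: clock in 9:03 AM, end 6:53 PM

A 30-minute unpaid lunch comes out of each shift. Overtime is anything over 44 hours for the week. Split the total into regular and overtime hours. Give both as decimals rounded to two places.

Mon: 10:33 AM–6:44 PM = 8 h 11 min; less 30 min break → 7 h 41 min
Tue: 9:29 AM–7:30 PM = 10 h 1 min; less 30 min break → 9 h 31 min
Wed: 10:11 AM–9:30 PM = 11 h 19 min; less 30 min break → 10 h 49 min
Thu: 8:11 AM–6:13 PM = 10 h 2 min; less 30 min break → 9 h 32 min
Fri: 5:19 AM–1:55 PM = 8 h 36 min; less 30 min break → 8 h 6 min
Sat: 9:03 AM–6:53 PM = 9 h 50 min; less 30 min break → 9 h 20 min
Total worked: 54 h 59 min = 54.98 h.
Threshold 44 h → overtime 10 h 59 min, regular 44 h 0 min.

Regular 44.00 hours, overtime 10.98 hours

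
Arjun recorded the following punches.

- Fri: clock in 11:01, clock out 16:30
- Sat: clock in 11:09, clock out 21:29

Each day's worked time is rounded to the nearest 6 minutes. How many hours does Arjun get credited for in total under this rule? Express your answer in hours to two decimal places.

15.80 hours

Fri: 11:01–16:30 = 5 h 29 min → rounds to 5 h 30 min
Sat: 11:09–21:29 = 10 h 20 min → rounds to 10 h 18 min
Total credited: 15 h 48 min.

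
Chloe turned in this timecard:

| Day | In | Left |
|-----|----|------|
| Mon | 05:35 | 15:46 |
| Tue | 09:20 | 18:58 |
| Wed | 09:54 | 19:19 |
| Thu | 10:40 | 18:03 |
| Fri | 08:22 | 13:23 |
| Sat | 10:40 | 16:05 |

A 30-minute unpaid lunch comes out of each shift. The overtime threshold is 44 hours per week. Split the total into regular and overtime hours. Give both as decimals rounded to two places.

Mon: 05:35–15:46 = 10 h 11 min; less 30 min break → 9 h 41 min
Tue: 09:20–18:58 = 9 h 38 min; less 30 min break → 9 h 8 min
Wed: 09:54–19:19 = 9 h 25 min; less 30 min break → 8 h 55 min
Thu: 10:40–18:03 = 7 h 23 min; less 30 min break → 6 h 53 min
Fri: 08:22–13:23 = 5 h 1 min; less 30 min break → 4 h 31 min
Sat: 10:40–16:05 = 5 h 25 min; less 30 min break → 4 h 55 min
Total worked: 44 h 3 min = 44.05 h.
Threshold 44 h → overtime 0 h 3 min, regular 44 h 0 min.

Regular 44.00 hours, overtime 0.05 hours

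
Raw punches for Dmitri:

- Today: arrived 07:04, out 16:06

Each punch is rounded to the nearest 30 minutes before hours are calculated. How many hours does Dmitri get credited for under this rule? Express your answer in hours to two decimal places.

9.00 hours

Today: in 07:04→07:00, out 16:06→16:00; 9 h 0 min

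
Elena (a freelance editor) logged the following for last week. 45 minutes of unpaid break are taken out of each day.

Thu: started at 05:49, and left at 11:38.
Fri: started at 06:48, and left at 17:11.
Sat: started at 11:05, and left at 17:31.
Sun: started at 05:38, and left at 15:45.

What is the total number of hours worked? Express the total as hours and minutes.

Thu: 05:49–11:38 = 5 h 49 min; less 45 min break → 5 h 4 min
Fri: 06:48–17:11 = 10 h 23 min; less 45 min break → 9 h 38 min
Sat: 11:05–17:31 = 6 h 26 min; less 45 min break → 5 h 41 min
Sun: 05:38–15:45 = 10 h 7 min; less 45 min break → 9 h 22 min
Total: 5 h 4 min + 9 h 38 min + 5 h 41 min + 9 h 22 min = 29 h 45 min.

29 h 45 min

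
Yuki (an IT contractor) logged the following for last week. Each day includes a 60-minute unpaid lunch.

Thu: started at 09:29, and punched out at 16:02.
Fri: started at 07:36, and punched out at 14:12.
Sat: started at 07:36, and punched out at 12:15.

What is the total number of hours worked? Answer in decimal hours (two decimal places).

14.80 hours

Thu: 09:29–16:02 = 6 h 33 min; less 60 min break → 5 h 33 min
Fri: 07:36–14:12 = 6 h 36 min; less 60 min break → 5 h 36 min
Sat: 07:36–12:15 = 4 h 39 min; less 60 min break → 3 h 39 min
Total: 5 h 33 min + 5 h 36 min + 3 h 39 min = 14 h 48 min.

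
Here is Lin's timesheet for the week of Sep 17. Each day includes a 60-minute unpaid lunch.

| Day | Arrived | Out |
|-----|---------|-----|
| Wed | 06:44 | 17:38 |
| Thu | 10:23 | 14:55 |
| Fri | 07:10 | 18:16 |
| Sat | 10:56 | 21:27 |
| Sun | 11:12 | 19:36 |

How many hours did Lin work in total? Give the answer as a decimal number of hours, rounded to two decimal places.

Wed: 06:44–17:38 = 10 h 54 min; less 60 min break → 9 h 54 min
Thu: 10:23–14:55 = 4 h 32 min; less 60 min break → 3 h 32 min
Fri: 07:10–18:16 = 11 h 6 min; less 60 min break → 10 h 6 min
Sat: 10:56–21:27 = 10 h 31 min; less 60 min break → 9 h 31 min
Sun: 11:12–19:36 = 8 h 24 min; less 60 min break → 7 h 24 min
Total: 9 h 54 min + 3 h 32 min + 10 h 6 min + 9 h 31 min + 7 h 24 min = 40 h 27 min.

40.45 hours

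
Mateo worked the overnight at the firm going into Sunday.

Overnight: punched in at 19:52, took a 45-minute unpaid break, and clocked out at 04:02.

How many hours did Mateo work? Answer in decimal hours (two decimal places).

Overnight: 19:52 → midnight = 4 h 8 min; midnight → 04:02 = 4 h 2 min; span 8 h 10 min; less 45 min break → 7 h 25 min

7.42 hours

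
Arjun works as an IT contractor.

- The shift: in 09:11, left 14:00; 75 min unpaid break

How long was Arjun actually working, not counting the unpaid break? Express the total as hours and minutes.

The shift: 09:11–14:00 = 4 h 49 min; less 75 min break → 3 h 34 min

3 h 34 min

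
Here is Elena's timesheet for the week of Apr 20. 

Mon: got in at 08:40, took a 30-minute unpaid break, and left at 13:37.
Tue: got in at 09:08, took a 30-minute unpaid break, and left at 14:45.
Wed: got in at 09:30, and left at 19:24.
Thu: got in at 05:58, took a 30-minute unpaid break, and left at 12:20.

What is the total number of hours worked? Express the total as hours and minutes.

25 h 20 min

Mon: 08:40–13:37 = 4 h 57 min; less 30 min break → 4 h 27 min
Tue: 09:08–14:45 = 5 h 37 min; less 30 min break → 5 h 7 min
Wed: 09:30–19:24 = 9 h 54 min
Thu: 05:58–12:20 = 6 h 22 min; less 30 min break → 5 h 52 min
Total: 4 h 27 min + 5 h 7 min + 9 h 54 min + 5 h 52 min = 25 h 20 min.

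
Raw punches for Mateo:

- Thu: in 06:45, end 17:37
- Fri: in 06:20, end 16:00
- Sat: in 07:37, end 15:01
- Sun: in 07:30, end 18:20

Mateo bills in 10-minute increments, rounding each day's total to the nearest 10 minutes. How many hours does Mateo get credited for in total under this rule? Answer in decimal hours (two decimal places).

Thu: 06:45–17:37 = 10 h 52 min → rounds to 10 h 50 min
Fri: 06:20–16:00 = 9 h 40 min → rounds to 9 h 40 min
Sat: 07:37–15:01 = 7 h 24 min → rounds to 7 h 20 min
Sun: 07:30–18:20 = 10 h 50 min → rounds to 10 h 50 min
Total credited: 38 h 40 min.

38.67 hours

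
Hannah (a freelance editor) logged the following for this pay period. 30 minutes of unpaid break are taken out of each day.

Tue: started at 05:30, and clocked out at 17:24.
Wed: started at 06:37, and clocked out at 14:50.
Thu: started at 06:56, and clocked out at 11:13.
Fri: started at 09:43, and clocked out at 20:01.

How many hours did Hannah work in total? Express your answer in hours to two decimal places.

Tue: 05:30–17:24 = 11 h 54 min; less 30 min break → 11 h 24 min
Wed: 06:37–14:50 = 8 h 13 min; less 30 min break → 7 h 43 min
Thu: 06:56–11:13 = 4 h 17 min; less 30 min break → 3 h 47 min
Fri: 09:43–20:01 = 10 h 18 min; less 30 min break → 9 h 48 min
Total: 11 h 24 min + 7 h 43 min + 3 h 47 min + 9 h 48 min = 32 h 42 min.

32.70 hours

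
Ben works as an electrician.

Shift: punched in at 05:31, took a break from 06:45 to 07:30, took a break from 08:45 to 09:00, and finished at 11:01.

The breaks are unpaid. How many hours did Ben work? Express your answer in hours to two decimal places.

Shift: 05:31–11:01 = 5 h 30 min; less 60 min break → 4 h 30 min

4.50 hours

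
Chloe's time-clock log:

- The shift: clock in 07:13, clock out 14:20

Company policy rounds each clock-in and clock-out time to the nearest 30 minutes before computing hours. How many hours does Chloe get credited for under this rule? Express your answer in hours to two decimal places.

7.50 hours

The shift: in 07:13→07:00, out 14:20→14:30; 7 h 30 min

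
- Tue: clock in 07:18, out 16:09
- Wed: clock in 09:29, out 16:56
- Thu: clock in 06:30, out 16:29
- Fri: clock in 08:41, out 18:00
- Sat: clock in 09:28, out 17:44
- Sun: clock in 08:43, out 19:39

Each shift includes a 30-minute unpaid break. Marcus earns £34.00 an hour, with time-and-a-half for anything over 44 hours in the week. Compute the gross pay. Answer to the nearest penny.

Tue: 07:18–16:09 = 8 h 51 min; less 30 min break → 8 h 21 min
Wed: 09:29–16:56 = 7 h 27 min; less 30 min break → 6 h 57 min
Thu: 06:30–16:29 = 9 h 59 min; less 30 min break → 9 h 29 min
Fri: 08:41–18:00 = 9 h 19 min; less 30 min break → 8 h 49 min
Sat: 09:28–17:44 = 8 h 16 min; less 30 min break → 7 h 46 min
Sun: 08:43–19:39 = 10 h 56 min; less 30 min break → 10 h 26 min
Total worked: 51 h 48 min = 3108 min.
Regular 44 h 0 min = 2640 min at £34.00/h; overtime 7 h 48 min = 468 min at £51.00/h.
Pay = (2640 × £34.00 + 468 × £51.00) ÷ 60 = £1893.80.

£1893.80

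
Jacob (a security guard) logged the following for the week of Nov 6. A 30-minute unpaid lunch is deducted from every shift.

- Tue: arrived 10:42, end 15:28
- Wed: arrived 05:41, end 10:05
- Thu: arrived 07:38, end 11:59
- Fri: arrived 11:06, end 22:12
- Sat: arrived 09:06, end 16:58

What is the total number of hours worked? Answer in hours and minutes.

Tue: 10:42–15:28 = 4 h 46 min; less 30 min break → 4 h 16 min
Wed: 05:41–10:05 = 4 h 24 min; less 30 min break → 3 h 54 min
Thu: 07:38–11:59 = 4 h 21 min; less 30 min break → 3 h 51 min
Fri: 11:06–22:12 = 11 h 6 min; less 30 min break → 10 h 36 min
Sat: 09:06–16:58 = 7 h 52 min; less 30 min break → 7 h 22 min
Total: 4 h 16 min + 3 h 54 min + 3 h 51 min + 10 h 36 min + 7 h 22 min = 29 h 59 min.

29 h 59 min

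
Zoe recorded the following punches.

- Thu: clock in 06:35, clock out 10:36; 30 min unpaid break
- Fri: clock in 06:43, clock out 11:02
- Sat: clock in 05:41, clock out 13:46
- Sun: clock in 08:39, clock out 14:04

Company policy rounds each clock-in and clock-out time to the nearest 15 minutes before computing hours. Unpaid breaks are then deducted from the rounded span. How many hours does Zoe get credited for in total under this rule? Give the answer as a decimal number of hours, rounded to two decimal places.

Thu: in 06:35→06:30, out 10:36→10:30; 4 h 0 min − 30 min = 3 h 30 min
Fri: in 06:43→06:45, out 11:02→11:00; 4 h 15 min
Sat: in 05:41→05:45, out 13:46→13:45; 8 h 0 min
Sun: in 08:39→08:45, out 14:04→14:00; 5 h 15 min
Total credited: 21 h 0 min.

21.00 hours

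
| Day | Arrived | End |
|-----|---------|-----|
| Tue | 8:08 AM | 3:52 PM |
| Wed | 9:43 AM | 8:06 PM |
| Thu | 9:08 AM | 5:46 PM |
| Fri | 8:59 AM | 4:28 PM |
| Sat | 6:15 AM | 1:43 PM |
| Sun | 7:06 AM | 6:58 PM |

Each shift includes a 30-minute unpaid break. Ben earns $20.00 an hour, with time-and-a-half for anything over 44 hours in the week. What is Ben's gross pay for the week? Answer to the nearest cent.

$1077.00

Tue: 8:08 AM–3:52 PM = 7 h 44 min; less 30 min break → 7 h 14 min
Wed: 9:43 AM–8:06 PM = 10 h 23 min; less 30 min break → 9 h 53 min
Thu: 9:08 AM–5:46 PM = 8 h 38 min; less 30 min break → 8 h 8 min
Fri: 8:59 AM–4:28 PM = 7 h 29 min; less 30 min break → 6 h 59 min
Sat: 6:15 AM–1:43 PM = 7 h 28 min; less 30 min break → 6 h 58 min
Sun: 7:06 AM–6:58 PM = 11 h 52 min; less 30 min break → 11 h 22 min
Total worked: 50 h 34 min = 3034 min.
Regular 44 h 0 min = 2640 min at $20.00/h; overtime 6 h 34 min = 394 min at $30.00/h.
Pay = (2640 × $20.00 + 394 × $30.00) ÷ 60 = $1077.00.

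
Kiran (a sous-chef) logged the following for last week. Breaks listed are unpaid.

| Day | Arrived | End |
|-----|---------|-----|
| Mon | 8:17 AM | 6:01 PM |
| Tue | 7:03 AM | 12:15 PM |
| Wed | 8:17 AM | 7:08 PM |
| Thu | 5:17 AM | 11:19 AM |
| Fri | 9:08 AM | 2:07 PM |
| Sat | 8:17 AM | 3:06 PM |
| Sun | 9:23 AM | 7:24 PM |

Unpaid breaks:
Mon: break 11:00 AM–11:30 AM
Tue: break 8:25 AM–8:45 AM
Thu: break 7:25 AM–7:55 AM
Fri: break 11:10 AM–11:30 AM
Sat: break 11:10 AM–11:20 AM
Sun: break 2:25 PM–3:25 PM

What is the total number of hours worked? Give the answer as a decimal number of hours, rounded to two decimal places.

Mon: 8:17 AM–6:01 PM = 9 h 44 min; less 30 min break → 9 h 14 min
Tue: 7:03 AM–12:15 PM = 5 h 12 min; less 20 min break → 4 h 52 min
Wed: 8:17 AM–7:08 PM = 10 h 51 min
Thu: 5:17 AM–11:19 AM = 6 h 2 min; less 30 min break → 5 h 32 min
Fri: 9:08 AM–2:07 PM = 4 h 59 min; less 20 min break → 4 h 39 min
Sat: 8:17 AM–3:06 PM = 6 h 49 min; less 10 min break → 6 h 39 min
Sun: 9:23 AM–7:24 PM = 10 h 1 min; less 60 min break → 9 h 1 min
Total: 9 h 14 min + 4 h 52 min + 10 h 51 min + 5 h 32 min + 4 h 39 min + 6 h 39 min + 9 h 1 min = 50 h 48 min.

50.80 hours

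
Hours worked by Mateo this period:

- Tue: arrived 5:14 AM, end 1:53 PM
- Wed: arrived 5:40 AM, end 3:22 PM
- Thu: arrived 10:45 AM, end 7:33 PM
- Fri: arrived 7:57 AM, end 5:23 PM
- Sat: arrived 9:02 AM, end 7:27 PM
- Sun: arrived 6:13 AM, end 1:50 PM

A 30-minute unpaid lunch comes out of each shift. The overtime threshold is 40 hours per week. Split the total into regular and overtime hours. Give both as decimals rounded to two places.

Tue: 5:14 AM–1:53 PM = 8 h 39 min; less 30 min break → 8 h 9 min
Wed: 5:40 AM–3:22 PM = 9 h 42 min; less 30 min break → 9 h 12 min
Thu: 10:45 AM–7:33 PM = 8 h 48 min; less 30 min break → 8 h 18 min
Fri: 7:57 AM–5:23 PM = 9 h 26 min; less 30 min break → 8 h 56 min
Sat: 9:02 AM–7:27 PM = 10 h 25 min; less 30 min break → 9 h 55 min
Sun: 6:13 AM–1:50 PM = 7 h 37 min; less 30 min break → 7 h 7 min
Total worked: 51 h 37 min = 51.62 h.
Threshold 40 h → overtime 11 h 37 min, regular 40 h 0 min.

Regular 40.00 hours, overtime 11.62 hours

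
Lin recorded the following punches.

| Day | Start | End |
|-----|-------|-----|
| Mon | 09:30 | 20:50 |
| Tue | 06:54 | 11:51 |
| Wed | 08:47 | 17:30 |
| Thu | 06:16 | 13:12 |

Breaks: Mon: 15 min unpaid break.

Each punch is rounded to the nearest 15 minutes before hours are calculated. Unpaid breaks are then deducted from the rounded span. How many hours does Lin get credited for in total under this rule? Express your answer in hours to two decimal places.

Mon: in 09:30→09:30, out 20:50→20:45; 11 h 15 min − 15 min = 11 h 0 min
Tue: in 06:54→07:00, out 11:51→11:45; 4 h 45 min
Wed: in 08:47→08:45, out 17:30→17:30; 8 h 45 min
Thu: in 06:16→06:15, out 13:12→13:15; 7 h 0 min
Total credited: 31 h 30 min.

31.50 hours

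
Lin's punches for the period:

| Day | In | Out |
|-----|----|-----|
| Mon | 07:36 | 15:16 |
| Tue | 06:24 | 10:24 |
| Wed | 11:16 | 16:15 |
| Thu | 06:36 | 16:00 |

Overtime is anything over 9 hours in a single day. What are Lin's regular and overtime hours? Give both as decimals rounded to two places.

Mon: 07:36–15:16 = 7 h 40 min
Tue: 06:24–10:24 = 4 h 0 min
Wed: 11:16–16:15 = 4 h 59 min
Thu: 06:36–16:00 = 9 h 24 min
Mon reg 7 h 40 min / OT 0 h 0 min; Tue reg 4 h 0 min / OT 0 h 0 min; Wed reg 4 h 59 min / OT 0 h 0 min; Thu reg 9 h 0 min / OT 0 h 24 min.
Totals: regular 25 h 39 min, overtime 0 h 24 min.

Regular 25.65 hours, overtime 0.40 hours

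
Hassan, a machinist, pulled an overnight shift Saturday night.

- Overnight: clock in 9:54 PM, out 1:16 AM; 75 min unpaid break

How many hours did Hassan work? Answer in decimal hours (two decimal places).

Overnight: 9:54 PM → midnight = 2 h 6 min; midnight → 1:16 AM = 1 h 16 min; span 3 h 22 min; less 75 min break → 2 h 7 min

2.12 hours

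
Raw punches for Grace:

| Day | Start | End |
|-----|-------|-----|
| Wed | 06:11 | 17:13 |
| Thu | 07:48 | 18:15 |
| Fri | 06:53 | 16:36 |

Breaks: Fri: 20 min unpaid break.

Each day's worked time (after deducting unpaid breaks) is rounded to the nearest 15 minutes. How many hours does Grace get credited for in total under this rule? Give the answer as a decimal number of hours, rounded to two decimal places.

31.00 hours

Wed: 06:11–17:13 = 11 h 2 min → rounds to 11 h 0 min
Thu: 07:48–18:15 = 10 h 27 min → rounds to 10 h 30 min
Fri: 06:53–16:36 = 9 h 43 min − 20 min = 9 h 23 min → rounds to 9 h 30 min
Total credited: 31 h 0 min.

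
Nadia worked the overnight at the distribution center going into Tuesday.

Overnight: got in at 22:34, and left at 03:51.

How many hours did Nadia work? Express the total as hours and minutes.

5 h 17 min

Overnight: 22:34 → midnight = 1 h 26 min; midnight → 03:51 = 3 h 51 min; span 5 h 17 min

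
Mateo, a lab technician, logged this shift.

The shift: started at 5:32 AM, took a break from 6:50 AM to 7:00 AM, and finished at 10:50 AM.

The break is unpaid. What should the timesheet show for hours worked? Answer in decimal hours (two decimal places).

The shift: 5:32 AM–10:50 AM = 5 h 18 min; less 10 min break → 5 h 8 min

5.13 hours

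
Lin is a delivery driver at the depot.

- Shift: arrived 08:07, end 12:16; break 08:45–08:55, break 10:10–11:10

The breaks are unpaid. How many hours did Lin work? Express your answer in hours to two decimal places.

2.98 hours

Shift: 08:07–12:16 = 4 h 9 min; less 70 min break → 2 h 59 min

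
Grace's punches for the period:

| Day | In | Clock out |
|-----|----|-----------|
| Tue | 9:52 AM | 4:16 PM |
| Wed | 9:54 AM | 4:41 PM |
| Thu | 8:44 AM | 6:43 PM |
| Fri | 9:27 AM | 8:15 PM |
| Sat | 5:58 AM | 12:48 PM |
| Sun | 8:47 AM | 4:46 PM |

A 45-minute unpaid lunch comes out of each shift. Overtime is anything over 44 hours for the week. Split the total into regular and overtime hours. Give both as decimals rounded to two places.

Regular 44.00 hours, overtime 0.28 hours

Tue: 9:52 AM–4:16 PM = 6 h 24 min; less 45 min break → 5 h 39 min
Wed: 9:54 AM–4:41 PM = 6 h 47 min; less 45 min break → 6 h 2 min
Thu: 8:44 AM–6:43 PM = 9 h 59 min; less 45 min break → 9 h 14 min
Fri: 9:27 AM–8:15 PM = 10 h 48 min; less 45 min break → 10 h 3 min
Sat: 5:58 AM–12:48 PM = 6 h 50 min; less 45 min break → 6 h 5 min
Sun: 8:47 AM–4:46 PM = 7 h 59 min; less 45 min break → 7 h 14 min
Total worked: 44 h 17 min = 44.28 h.
Threshold 44 h → overtime 0 h 17 min, regular 44 h 0 min.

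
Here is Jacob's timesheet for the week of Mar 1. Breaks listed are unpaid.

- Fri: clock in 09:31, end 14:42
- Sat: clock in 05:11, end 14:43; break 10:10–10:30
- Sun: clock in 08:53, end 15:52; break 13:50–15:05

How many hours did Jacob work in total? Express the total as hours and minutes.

20 h 7 min

Fri: 09:31–14:42 = 5 h 11 min
Sat: 05:11–14:43 = 9 h 32 min; less 20 min break → 9 h 12 min
Sun: 08:53–15:52 = 6 h 59 min; less 75 min break → 5 h 44 min
Total: 5 h 11 min + 9 h 12 min + 5 h 44 min = 20 h 7 min.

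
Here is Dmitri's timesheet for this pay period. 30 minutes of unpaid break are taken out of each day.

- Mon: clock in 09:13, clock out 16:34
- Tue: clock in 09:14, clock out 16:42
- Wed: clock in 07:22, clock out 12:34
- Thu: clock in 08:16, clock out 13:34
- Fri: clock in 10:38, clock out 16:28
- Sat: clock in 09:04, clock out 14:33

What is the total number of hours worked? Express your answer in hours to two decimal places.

33.63 hours

Mon: 09:13–16:34 = 7 h 21 min; less 30 min break → 6 h 51 min
Tue: 09:14–16:42 = 7 h 28 min; less 30 min break → 6 h 58 min
Wed: 07:22–12:34 = 5 h 12 min; less 30 min break → 4 h 42 min
Thu: 08:16–13:34 = 5 h 18 min; less 30 min break → 4 h 48 min
Fri: 10:38–16:28 = 5 h 50 min; less 30 min break → 5 h 20 min
Sat: 09:04–14:33 = 5 h 29 min; less 30 min break → 4 h 59 min
Total: 6 h 51 min + 6 h 58 min + 4 h 42 min + 4 h 48 min + 5 h 20 min + 4 h 59 min = 33 h 38 min.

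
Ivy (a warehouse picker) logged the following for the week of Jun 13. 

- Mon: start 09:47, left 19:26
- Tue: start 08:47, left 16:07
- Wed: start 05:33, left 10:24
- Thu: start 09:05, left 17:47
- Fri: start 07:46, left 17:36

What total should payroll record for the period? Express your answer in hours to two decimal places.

Mon: 09:47–19:26 = 9 h 39 min
Tue: 08:47–16:07 = 7 h 20 min
Wed: 05:33–10:24 = 4 h 51 min
Thu: 09:05–17:47 = 8 h 42 min
Fri: 07:46–17:36 = 9 h 50 min
Total: 9 h 39 min + 7 h 20 min + 4 h 51 min + 8 h 42 min + 9 h 50 min = 40 h 22 min.

40.37 hours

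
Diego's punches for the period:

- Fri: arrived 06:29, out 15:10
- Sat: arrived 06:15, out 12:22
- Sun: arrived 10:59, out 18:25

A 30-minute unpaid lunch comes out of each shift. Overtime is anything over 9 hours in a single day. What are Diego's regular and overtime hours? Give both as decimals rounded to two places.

Fri: 06:29–15:10 = 8 h 41 min; less 30 min break → 8 h 11 min
Sat: 06:15–12:22 = 6 h 7 min; less 30 min break → 5 h 37 min
Sun: 10:59–18:25 = 7 h 26 min; less 30 min break → 6 h 56 min
Fri reg 8 h 11 min / OT 0 h 0 min; Sat reg 5 h 37 min / OT 0 h 0 min; Sun reg 6 h 56 min / OT 0 h 0 min.
Totals: regular 20 h 44 min, overtime 0 h 0 min.

Regular 20.73 hours, overtime 0.00 hours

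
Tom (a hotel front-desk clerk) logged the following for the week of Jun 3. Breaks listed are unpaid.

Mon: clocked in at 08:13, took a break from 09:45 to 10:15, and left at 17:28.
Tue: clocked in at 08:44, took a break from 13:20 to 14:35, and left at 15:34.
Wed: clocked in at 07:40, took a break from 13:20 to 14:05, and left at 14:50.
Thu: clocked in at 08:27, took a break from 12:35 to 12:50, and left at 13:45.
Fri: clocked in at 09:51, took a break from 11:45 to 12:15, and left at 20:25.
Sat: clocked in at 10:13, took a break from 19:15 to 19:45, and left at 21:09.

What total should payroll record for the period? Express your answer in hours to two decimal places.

46.30 hours

Mon: 08:13–17:28 = 9 h 15 min; less 30 min break → 8 h 45 min
Tue: 08:44–15:34 = 6 h 50 min; less 75 min break → 5 h 35 min
Wed: 07:40–14:50 = 7 h 10 min; less 45 min break → 6 h 25 min
Thu: 08:27–13:45 = 5 h 18 min; less 15 min break → 5 h 3 min
Fri: 09:51–20:25 = 10 h 34 min; less 30 min break → 10 h 4 min
Sat: 10:13–21:09 = 10 h 56 min; less 30 min break → 10 h 26 min
Total: 8 h 45 min + 5 h 35 min + 6 h 25 min + 5 h 3 min + 10 h 4 min + 10 h 26 min = 46 h 18 min.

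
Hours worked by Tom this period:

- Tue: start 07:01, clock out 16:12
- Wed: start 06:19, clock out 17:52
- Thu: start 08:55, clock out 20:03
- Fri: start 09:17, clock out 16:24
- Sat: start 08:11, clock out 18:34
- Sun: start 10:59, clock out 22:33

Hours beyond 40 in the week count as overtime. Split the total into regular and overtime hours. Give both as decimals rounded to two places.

Tue: 07:01–16:12 = 9 h 11 min
Wed: 06:19–17:52 = 11 h 33 min
Thu: 08:55–20:03 = 11 h 8 min
Fri: 09:17–16:24 = 7 h 7 min
Sat: 08:11–18:34 = 10 h 23 min
Sun: 10:59–22:33 = 11 h 34 min
Total worked: 60 h 56 min = 60.93 h.
Threshold 40 h → overtime 20 h 56 min, regular 40 h 0 min.

Regular 40.00 hours, overtime 20.93 hours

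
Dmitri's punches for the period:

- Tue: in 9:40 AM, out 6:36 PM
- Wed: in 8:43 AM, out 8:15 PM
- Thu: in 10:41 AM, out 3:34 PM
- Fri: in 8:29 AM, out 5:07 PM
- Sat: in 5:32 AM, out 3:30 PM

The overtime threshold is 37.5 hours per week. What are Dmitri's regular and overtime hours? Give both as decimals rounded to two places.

Tue: 9:40 AM–6:36 PM = 8 h 56 min
Wed: 8:43 AM–8:15 PM = 11 h 32 min
Thu: 10:41 AM–3:34 PM = 4 h 53 min
Fri: 8:29 AM–5:07 PM = 8 h 38 min
Sat: 5:32 AM–3:30 PM = 9 h 58 min
Total worked: 43 h 57 min = 43.95 h.
Threshold 37.5 h → overtime 6 h 27 min, regular 37 h 30 min.

Regular 37.50 hours, overtime 6.45 hours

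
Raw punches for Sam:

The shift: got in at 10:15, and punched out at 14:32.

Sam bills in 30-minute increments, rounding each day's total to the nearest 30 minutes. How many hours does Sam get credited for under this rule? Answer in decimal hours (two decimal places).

The shift: 10:15–14:32 = 4 h 17 min → rounds to 4 h 30 min

4.50 hours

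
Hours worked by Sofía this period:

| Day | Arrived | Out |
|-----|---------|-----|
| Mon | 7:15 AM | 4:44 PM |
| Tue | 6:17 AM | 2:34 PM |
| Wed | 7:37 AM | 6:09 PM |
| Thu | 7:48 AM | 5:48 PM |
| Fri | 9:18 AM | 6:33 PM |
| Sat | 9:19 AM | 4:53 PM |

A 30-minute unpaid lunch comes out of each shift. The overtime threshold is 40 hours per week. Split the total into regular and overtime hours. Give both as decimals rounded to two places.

Regular 40.00 hours, overtime 12.12 hours

Mon: 7:15 AM–4:44 PM = 9 h 29 min; less 30 min break → 8 h 59 min
Tue: 6:17 AM–2:34 PM = 8 h 17 min; less 30 min break → 7 h 47 min
Wed: 7:37 AM–6:09 PM = 10 h 32 min; less 30 min break → 10 h 2 min
Thu: 7:48 AM–5:48 PM = 10 h 0 min; less 30 min break → 9 h 30 min
Fri: 9:18 AM–6:33 PM = 9 h 15 min; less 30 min break → 8 h 45 min
Sat: 9:19 AM–4:53 PM = 7 h 34 min; less 30 min break → 7 h 4 min
Total worked: 52 h 7 min = 52.12 h.
Threshold 40 h → overtime 12 h 7 min, regular 40 h 0 min.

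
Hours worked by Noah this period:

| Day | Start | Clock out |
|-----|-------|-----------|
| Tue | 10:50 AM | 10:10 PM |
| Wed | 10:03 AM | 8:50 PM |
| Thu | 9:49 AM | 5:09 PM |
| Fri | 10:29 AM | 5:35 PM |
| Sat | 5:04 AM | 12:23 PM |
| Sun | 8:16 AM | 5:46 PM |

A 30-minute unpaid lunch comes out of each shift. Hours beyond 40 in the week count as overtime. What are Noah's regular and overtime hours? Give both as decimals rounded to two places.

Tue: 10:50 AM–10:10 PM = 11 h 20 min; less 30 min break → 10 h 50 min
Wed: 10:03 AM–8:50 PM = 10 h 47 min; less 30 min break → 10 h 17 min
Thu: 9:49 AM–5:09 PM = 7 h 20 min; less 30 min break → 6 h 50 min
Fri: 10:29 AM–5:35 PM = 7 h 6 min; less 30 min break → 6 h 36 min
Sat: 5:04 AM–12:23 PM = 7 h 19 min; less 30 min break → 6 h 49 min
Sun: 8:16 AM–5:46 PM = 9 h 30 min; less 30 min break → 9 h 0 min
Total worked: 50 h 22 min = 50.37 h.
Threshold 40 h → overtime 10 h 22 min, regular 40 h 0 min.

Regular 40.00 hours, overtime 10.37 hours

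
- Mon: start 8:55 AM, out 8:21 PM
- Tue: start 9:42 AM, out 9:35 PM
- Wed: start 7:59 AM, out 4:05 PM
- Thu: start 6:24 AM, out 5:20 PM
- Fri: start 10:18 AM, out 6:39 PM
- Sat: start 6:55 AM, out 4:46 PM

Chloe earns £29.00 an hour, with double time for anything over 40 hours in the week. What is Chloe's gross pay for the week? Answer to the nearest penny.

£2351.90

Mon: 8:55 AM–8:21 PM = 11 h 26 min
Tue: 9:42 AM–9:35 PM = 11 h 53 min
Wed: 7:59 AM–4:05 PM = 8 h 6 min
Thu: 6:24 AM–5:20 PM = 10 h 56 min
Fri: 10:18 AM–6:39 PM = 8 h 21 min
Sat: 6:55 AM–4:46 PM = 9 h 51 min
Total worked: 60 h 33 min = 3633 min.
Regular 40 h 0 min = 2400 min at £29.00/h; overtime 20 h 33 min = 1233 min at £58.00/h.
Pay = (2400 × £29.00 + 1233 × £58.00) ÷ 60 = £2351.90.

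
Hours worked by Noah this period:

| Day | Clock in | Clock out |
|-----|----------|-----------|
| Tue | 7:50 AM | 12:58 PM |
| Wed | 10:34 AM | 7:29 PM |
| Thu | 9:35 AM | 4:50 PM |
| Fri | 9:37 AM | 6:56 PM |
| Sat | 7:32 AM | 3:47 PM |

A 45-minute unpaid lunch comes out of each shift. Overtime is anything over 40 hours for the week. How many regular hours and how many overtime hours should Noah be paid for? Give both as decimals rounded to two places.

Regular 35.12 hours, overtime 0.00 hours

Tue: 7:50 AM–12:58 PM = 5 h 8 min; less 45 min break → 4 h 23 min
Wed: 10:34 AM–7:29 PM = 8 h 55 min; less 45 min break → 8 h 10 min
Thu: 9:35 AM–4:50 PM = 7 h 15 min; less 45 min break → 6 h 30 min
Fri: 9:37 AM–6:56 PM = 9 h 19 min; less 45 min break → 8 h 34 min
Sat: 7:32 AM–3:47 PM = 8 h 15 min; less 45 min break → 7 h 30 min
Total worked: 35 h 7 min = 35.12 h.
Threshold 40 h → overtime 0 h 0 min, regular 35 h 7 min.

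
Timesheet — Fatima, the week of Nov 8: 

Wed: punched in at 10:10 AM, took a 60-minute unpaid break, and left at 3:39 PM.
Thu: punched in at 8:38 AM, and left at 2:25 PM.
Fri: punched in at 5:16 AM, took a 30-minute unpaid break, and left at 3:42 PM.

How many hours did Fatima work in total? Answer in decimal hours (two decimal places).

Wed: 10:10 AM–3:39 PM = 5 h 29 min; less 60 min break → 4 h 29 min
Thu: 8:38 AM–2:25 PM = 5 h 47 min
Fri: 5:16 AM–3:42 PM = 10 h 26 min; less 30 min break → 9 h 56 min
Total: 4 h 29 min + 5 h 47 min + 9 h 56 min = 20 h 12 min.

20.20 hours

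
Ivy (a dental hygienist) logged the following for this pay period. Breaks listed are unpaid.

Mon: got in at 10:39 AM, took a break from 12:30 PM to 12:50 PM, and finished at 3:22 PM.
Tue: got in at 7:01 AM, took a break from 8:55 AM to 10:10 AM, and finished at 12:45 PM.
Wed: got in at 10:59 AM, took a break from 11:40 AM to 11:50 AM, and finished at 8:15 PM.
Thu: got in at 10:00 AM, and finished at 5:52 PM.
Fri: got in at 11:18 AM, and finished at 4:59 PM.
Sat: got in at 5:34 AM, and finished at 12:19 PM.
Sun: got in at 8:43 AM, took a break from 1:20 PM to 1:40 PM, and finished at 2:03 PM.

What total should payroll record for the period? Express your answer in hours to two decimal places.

Mon: 10:39 AM–3:22 PM = 4 h 43 min; less 20 min break → 4 h 23 min
Tue: 7:01 AM–12:45 PM = 5 h 44 min; less 75 min break → 4 h 29 min
Wed: 10:59 AM–8:15 PM = 9 h 16 min; less 10 min break → 9 h 6 min
Thu: 10:00 AM–5:52 PM = 7 h 52 min
Fri: 11:18 AM–4:59 PM = 5 h 41 min
Sat: 5:34 AM–12:19 PM = 6 h 45 min
Sun: 8:43 AM–2:03 PM = 5 h 20 min; less 20 min break → 5 h 0 min
Total: 4 h 23 min + 4 h 29 min + 9 h 6 min + 7 h 52 min + 5 h 41 min + 6 h 45 min + 5 h 0 min = 43 h 16 min.

43.27 hours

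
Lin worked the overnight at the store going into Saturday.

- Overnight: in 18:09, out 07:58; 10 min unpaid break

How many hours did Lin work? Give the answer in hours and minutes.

13 h 39 min

Overnight: 18:09 → midnight = 5 h 51 min; midnight → 07:58 = 7 h 58 min; span 13 h 49 min; less 10 min break → 13 h 39 min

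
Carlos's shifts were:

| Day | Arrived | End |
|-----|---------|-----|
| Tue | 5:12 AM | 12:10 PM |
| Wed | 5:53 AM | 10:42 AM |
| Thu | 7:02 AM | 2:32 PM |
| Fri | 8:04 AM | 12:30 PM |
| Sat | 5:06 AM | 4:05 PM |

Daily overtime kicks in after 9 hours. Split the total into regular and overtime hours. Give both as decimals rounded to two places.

Tue: 5:12 AM–12:10 PM = 6 h 58 min
Wed: 5:53 AM–10:42 AM = 4 h 49 min
Thu: 7:02 AM–2:32 PM = 7 h 30 min
Fri: 8:04 AM–12:30 PM = 4 h 26 min
Sat: 5:06 AM–4:05 PM = 10 h 59 min
Tue reg 6 h 58 min / OT 0 h 0 min; Wed reg 4 h 49 min / OT 0 h 0 min; Thu reg 7 h 30 min / OT 0 h 0 min; Fri reg 4 h 26 min / OT 0 h 0 min; Sat reg 9 h 0 min / OT 1 h 59 min.
Totals: regular 32 h 43 min, overtime 1 h 59 min.

Regular 32.72 hours, overtime 1.98 hours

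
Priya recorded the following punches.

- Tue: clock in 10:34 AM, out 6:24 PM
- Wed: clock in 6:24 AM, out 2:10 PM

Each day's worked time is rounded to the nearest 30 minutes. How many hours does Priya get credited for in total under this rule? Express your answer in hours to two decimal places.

Tue: 10:34 AM–6:24 PM = 7 h 50 min → rounds to 8 h 0 min
Wed: 6:24 AM–2:10 PM = 7 h 46 min → rounds to 8 h 0 min
Total credited: 16 h 0 min.

16.00 hours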